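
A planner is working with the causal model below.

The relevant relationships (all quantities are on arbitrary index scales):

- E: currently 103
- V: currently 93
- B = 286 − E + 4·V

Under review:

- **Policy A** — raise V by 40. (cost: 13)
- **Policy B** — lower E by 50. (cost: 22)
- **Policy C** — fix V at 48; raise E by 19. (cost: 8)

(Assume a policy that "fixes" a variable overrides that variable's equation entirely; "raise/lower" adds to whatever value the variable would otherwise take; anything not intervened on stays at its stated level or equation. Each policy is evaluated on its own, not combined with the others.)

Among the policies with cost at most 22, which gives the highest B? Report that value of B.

Policy A (V + 40):
  E = 103
  V = 93 + 40 = 133
  B = 286 − 103 + 4·133 = 715
Policy B (E − 50):
  E = 103 − 50 = 53
  V = 93
  B = 286 − 53 + 4·93 = 605
Policy C (V := 48, E + 19):
  E = 103 + 19 = 122
  V = 48
  B = 286 − 122 + 4·48 = 356
Comparing — Policy A: B=715, Policy B: B=605, Policy C: B=356. Highest is 715 (Policy A).

715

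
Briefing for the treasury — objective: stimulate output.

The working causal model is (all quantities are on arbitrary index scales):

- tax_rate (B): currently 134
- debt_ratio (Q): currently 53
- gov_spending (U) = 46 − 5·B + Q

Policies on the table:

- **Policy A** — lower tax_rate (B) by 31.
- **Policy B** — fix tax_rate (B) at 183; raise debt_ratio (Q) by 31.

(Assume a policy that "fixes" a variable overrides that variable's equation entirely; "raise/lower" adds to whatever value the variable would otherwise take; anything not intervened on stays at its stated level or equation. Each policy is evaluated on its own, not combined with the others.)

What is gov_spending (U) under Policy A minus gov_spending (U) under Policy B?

369

Policy A (B − 31):
  B = 134 − 31 = 103
  Q = 53
  U = 46 − 5·103 + 53 = -416
Policy B (B := 183, Q + 31):
  B = 183
  Q = 53 + 31 = 84
  U = 46 − 5·183 + 84 = -785
U: -416 − (-785) = 369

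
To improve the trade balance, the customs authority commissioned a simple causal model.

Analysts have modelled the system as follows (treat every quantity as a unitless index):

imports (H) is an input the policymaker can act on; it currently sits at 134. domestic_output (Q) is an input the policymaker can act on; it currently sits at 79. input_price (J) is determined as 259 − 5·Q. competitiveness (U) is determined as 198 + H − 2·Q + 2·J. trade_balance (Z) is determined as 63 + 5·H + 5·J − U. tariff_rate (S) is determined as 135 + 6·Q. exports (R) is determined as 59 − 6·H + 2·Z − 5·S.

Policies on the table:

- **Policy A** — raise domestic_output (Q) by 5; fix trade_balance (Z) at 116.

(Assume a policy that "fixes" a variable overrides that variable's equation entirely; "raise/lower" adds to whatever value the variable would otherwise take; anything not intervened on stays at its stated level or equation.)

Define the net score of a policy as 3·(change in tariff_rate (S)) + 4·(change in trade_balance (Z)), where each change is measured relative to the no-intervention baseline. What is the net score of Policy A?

-50

Baseline:
  H = 134
  Q = 79
  J = 259 − 5·79 = -136
  U = 198 + 134 − 2·79 + 2·(-136) = -98
  Z = 63 + 5·134 + 5·(-136) − (-98) = 151
  S = 135 + 6·79 = 609
Policy A (Q + 5, Z := 116):
  H = 134
  Q = 79 + 5 = 84
  J = 259 − 5·84 = -161
  U = 198 + 134 − 2·84 + 2·(-161) = -158
  Z = 116
  S = 135 + 6·84 = 639
ΔS = 639 − 609 = 30; ΔZ = 116 − 151 = -35
Score = 3·30 + 4·(-35) = -50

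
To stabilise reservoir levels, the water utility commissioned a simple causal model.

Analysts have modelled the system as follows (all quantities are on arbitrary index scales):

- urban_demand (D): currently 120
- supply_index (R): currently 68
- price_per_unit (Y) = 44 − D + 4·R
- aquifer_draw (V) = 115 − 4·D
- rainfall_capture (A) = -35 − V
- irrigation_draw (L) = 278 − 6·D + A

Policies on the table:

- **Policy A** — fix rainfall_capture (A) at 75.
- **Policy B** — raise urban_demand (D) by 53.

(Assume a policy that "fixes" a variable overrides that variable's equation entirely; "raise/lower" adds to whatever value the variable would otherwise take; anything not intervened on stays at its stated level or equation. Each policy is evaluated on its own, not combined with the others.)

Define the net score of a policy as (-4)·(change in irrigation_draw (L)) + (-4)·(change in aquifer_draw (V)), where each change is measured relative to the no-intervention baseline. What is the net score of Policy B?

Baseline:
  D = 120
  V = 115 − 4·120 = -365
  A = -35 − (-365) = 330
  L = 278 − 6·120 + 330 = -112
Policy B (D + 53):
  D = 120 + 53 = 173
  V = 115 − 4·173 = -577
  A = -35 − (-577) = 542
  L = 278 − 6·173 + 542 = -218
ΔL = -218 − (-112) = -106; ΔV = -577 − (-365) = -212
Score = (-4)·(-106) + (-4)·(-212) = 1272

1272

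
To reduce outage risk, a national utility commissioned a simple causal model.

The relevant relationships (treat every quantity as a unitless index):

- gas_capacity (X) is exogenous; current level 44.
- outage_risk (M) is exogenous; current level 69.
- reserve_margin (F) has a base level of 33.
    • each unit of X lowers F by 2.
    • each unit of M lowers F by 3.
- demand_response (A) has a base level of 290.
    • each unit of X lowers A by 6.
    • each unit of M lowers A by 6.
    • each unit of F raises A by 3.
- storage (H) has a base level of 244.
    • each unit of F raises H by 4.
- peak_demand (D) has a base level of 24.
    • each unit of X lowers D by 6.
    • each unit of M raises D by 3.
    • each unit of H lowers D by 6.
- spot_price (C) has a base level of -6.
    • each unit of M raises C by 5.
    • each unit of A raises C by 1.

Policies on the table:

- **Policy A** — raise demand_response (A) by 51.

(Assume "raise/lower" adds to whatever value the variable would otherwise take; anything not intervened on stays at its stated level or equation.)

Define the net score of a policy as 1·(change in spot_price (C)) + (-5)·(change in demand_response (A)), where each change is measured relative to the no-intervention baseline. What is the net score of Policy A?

Baseline:
  X = 44
  M = 69
  F = 33 − 2·44 − 3·69 = -262
  A = 290 − 6·44 − 6·69 + 3·(-262) = -1174
  C = -6 + 5·69 + (-1174) = -835
Policy A (A + 51):
  X = 44
  M = 69
  F = 33 − 2·44 − 3·69 = -262
  A = 290 − 6·44 − 6·69 + 3·(-262) (+51 from intervention) = -1123
  C = -6 + 5·69 + (-1123) = -784
ΔC = -784 − (-835) = 51; ΔA = -1123 − (-1174) = 51
Score = 1·51 + (-5)·51 = -204

-204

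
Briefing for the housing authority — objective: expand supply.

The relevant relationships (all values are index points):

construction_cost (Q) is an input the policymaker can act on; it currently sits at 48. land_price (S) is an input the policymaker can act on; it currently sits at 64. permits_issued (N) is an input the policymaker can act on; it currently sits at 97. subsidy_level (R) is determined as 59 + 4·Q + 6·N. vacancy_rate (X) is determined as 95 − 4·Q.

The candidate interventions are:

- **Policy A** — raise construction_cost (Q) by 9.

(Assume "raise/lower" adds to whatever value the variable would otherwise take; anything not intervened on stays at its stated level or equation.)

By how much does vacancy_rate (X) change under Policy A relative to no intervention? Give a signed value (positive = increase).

-36

Baseline:
  Q = 48
  X = 95 − 4·48 = -97
Policy A (Q + 9):
  Q = 48 + 9 = 57
  X = 95 − 4·57 = -133
Change in X: -133 − (-97) = -36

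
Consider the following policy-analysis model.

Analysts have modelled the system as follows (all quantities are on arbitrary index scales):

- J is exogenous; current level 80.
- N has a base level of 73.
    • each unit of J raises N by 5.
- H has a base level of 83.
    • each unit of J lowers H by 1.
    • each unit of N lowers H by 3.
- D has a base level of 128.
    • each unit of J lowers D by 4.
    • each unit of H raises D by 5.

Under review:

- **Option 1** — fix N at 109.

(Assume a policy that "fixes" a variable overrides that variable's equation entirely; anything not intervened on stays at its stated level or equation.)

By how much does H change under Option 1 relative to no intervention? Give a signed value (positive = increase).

Baseline:
  J = 80
  N = 73 + 5·80 = 473
  H = 83 − 80 − 3·473 = -1416
Option 1 (N := 109):
  J = 80
  N = 109
  H = 83 − 80 − 3·109 = -324
Change in H: -324 − (-1416) = 1092

1092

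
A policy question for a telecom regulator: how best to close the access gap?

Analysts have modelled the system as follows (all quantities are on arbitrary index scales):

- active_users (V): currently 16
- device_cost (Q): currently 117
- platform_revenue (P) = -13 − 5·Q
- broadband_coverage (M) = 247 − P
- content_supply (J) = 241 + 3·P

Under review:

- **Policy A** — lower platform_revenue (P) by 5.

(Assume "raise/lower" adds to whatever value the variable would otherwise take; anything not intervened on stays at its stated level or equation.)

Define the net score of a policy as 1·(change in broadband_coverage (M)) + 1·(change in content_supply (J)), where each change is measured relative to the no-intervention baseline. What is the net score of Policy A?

Baseline:
  Q = 117
  P = -13 − 5·117 = -598
  M = 247 − (-598) = 845
  J = 241 + 3·(-598) = -1553
Policy A (P − 5):
  Q = 117
  P = -13 − 5·117 (−5 from intervention) = -603
  M = 247 − (-603) = 850
  J = 241 + 3·(-603) = -1568
ΔM = 850 − 845 = 5; ΔJ = -1568 − (-1553) = -15
Score = 1·5 + 1·(-15) = -10

-10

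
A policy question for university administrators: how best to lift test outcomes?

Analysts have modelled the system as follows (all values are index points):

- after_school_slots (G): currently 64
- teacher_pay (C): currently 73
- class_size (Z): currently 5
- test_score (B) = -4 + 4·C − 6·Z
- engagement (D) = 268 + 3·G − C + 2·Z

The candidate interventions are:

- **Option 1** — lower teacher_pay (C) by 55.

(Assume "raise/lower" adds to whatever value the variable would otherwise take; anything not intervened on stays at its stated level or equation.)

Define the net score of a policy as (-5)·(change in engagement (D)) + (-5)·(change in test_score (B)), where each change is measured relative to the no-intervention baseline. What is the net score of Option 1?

Baseline:
  G = 64
  C = 73
  Z = 5
  B = -4 + 4·73 − 6·5 = 258
  D = 268 + 3·64 − 73 + 2·5 = 397
Option 1 (C − 55):
  G = 64
  C = 73 − 55 = 18
  Z = 5
  B = -4 + 4·18 − 6·5 = 38
  D = 268 + 3·64 − 18 + 2·5 = 452
ΔD = 452 − 397 = 55; ΔB = 38 − 258 = -220
Score = (-5)·55 + (-5)·(-220) = 825

825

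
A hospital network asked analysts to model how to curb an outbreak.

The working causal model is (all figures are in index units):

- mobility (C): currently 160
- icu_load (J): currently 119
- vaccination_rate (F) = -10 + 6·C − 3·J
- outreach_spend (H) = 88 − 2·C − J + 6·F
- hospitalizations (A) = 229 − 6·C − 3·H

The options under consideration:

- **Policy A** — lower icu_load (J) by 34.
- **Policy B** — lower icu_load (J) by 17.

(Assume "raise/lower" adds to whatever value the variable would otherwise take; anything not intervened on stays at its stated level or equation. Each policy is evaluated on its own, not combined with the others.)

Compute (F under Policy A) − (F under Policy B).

Policy A (J − 34):
  C = 160
  J = 119 − 34 = 85
  F = -10 + 6·160 − 3·85 = 695
Policy B (J − 17):
  C = 160
  J = 119 − 17 = 102
  F = -10 + 6·160 − 3·102 = 644
F: 695 − 644 = 51

51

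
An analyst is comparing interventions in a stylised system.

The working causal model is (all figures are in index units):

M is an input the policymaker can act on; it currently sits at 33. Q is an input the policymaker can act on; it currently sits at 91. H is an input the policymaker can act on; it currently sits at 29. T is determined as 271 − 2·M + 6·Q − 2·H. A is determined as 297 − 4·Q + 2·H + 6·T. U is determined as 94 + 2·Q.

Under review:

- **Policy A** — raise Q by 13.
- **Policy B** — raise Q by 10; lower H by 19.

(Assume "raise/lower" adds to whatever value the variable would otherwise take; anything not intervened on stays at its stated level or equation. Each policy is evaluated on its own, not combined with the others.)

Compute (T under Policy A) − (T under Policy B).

Policy A (Q + 13):
  M = 33
  Q = 91 + 13 = 104
  H = 29
  T = 271 − 2·33 + 6·104 − 2·29 = 771
Policy B (Q + 10, H − 19):
  M = 33
  Q = 91 + 10 = 101
  H = 29 − 19 = 10
  T = 271 − 2·33 + 6·101 − 2·10 = 791
T: 771 − 791 = -20

-20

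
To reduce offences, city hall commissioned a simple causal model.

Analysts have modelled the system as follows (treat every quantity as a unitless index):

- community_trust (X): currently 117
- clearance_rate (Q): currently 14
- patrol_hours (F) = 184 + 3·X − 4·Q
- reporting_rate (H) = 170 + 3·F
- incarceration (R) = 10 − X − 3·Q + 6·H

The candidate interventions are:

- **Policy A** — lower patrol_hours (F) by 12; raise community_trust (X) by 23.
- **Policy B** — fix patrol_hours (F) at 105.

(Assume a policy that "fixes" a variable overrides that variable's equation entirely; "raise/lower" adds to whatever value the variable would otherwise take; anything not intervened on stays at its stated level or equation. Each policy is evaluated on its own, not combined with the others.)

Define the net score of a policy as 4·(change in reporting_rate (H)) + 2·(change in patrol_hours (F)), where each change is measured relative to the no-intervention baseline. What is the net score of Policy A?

Baseline:
  X = 117
  Q = 14
  F = 184 + 3·117 − 4·14 = 479
  H = 170 + 3·479 = 1607
Policy A (F − 12, X + 23):
  X = 117 + 23 = 140
  Q = 14
  F = 184 + 3·140 − 4·14 (−12 from intervention) = 536
  H = 170 + 3·536 = 1778
ΔH = 1778 − 1607 = 171; ΔF = 536 − 479 = 57
Score = 4·171 + 2·57 = 798

798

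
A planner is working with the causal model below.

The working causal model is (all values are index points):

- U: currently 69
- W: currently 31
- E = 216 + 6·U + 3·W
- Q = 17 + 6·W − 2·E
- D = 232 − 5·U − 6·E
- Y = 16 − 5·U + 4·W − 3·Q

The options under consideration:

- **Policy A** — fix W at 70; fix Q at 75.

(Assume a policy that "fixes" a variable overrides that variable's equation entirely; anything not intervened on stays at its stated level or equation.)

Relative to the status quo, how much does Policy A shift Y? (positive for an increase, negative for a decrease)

-3798

Baseline:
  U = 69
  W = 31
  E = 216 + 6·69 + 3·31 = 723
  Q = 17 + 6·31 − 2·723 = -1243
  Y = 16 − 5·69 + 4·31 − 3·(-1243) = 3524
Policy A (W := 70, Q := 75):
  U = 69
  W = 70
  E = 216 + 6·69 + 3·70 = 840
  Q = 75
  Y = 16 − 5·69 + 4·70 − 3·75 = -274
Change in Y: -274 − 3524 = -3798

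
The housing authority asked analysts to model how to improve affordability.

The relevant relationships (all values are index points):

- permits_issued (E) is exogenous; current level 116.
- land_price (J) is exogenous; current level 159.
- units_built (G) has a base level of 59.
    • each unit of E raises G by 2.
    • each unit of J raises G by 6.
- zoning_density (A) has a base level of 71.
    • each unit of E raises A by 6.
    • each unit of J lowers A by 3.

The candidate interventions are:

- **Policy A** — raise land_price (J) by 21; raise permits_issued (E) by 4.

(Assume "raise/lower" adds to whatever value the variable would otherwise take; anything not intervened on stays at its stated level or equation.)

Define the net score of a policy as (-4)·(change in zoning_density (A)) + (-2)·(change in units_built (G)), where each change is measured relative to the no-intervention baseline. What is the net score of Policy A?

-112

Baseline:
  E = 116
  J = 159
  G = 59 + 2·116 + 6·159 = 1245
  A = 71 + 6·116 − 3·159 = 290
Policy A (J + 21, E + 4):
  E = 116 + 4 = 120
  J = 159 + 21 = 180
  G = 59 + 2·120 + 6·180 = 1379
  A = 71 + 6·120 − 3·180 = 251
ΔA = 251 − 290 = -39; ΔG = 1379 − 1245 = 134
Score = (-4)·(-39) + (-2)·134 = -112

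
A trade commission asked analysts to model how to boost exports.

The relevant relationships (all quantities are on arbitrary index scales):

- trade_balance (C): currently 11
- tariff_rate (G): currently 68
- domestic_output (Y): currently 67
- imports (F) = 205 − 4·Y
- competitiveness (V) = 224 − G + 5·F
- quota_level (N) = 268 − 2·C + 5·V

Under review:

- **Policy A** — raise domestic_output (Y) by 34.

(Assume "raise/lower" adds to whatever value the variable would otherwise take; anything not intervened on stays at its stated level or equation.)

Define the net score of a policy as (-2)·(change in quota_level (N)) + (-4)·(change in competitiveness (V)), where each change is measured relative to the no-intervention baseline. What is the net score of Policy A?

Baseline:
  C = 11
  G = 68
  Y = 67
  F = 205 − 4·67 = -63
  V = 224 − 68 + 5·(-63) = -159
  N = 268 − 2·11 + 5·(-159) = -549
Policy A (Y + 34):
  C = 11
  G = 68
  Y = 67 + 34 = 101
  F = 205 − 4·101 = -199
  V = 224 − 68 + 5·(-199) = -839
  N = 268 − 2·11 + 5·(-839) = -3949
ΔN = -3949 − (-549) = -3400; ΔV = -839 − (-159) = -680
Score = (-2)·(-3400) + (-4)·(-680) = 9520

9520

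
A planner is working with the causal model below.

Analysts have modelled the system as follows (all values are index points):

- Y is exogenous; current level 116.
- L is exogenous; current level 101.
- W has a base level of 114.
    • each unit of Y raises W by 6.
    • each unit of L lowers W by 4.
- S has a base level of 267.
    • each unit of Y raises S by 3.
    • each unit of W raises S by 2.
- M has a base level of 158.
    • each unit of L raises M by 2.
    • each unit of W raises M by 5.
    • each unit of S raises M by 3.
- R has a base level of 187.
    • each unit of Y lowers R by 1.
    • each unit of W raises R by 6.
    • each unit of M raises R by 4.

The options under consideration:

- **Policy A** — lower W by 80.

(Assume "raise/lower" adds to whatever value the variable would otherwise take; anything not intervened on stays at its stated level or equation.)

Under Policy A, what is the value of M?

5791

Policy A (W − 80):
  Y = 116
  L = 101
  W = 114 + 6·116 − 4·101 (−80 from intervention) = 326
  S = 267 + 3·116 + 2·326 = 1267
  M = 158 + 2·101 + 5·326 + 3·1267 = 5791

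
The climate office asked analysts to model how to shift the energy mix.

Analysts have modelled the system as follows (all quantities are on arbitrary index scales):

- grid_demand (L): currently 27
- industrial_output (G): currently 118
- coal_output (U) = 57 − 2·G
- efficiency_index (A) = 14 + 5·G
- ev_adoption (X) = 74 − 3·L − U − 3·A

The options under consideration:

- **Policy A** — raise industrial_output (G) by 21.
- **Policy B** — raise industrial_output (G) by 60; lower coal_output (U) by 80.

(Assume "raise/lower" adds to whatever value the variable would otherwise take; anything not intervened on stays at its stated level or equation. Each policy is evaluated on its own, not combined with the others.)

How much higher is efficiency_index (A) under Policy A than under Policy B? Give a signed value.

Policy A (G + 21):
  G = 118 + 21 = 139
  A = 14 + 5·139 = 709
Policy B (G + 60, U − 80):
  G = 118 + 60 = 178
  A = 14 + 5·178 = 904
A: 709 − 904 = -195

-195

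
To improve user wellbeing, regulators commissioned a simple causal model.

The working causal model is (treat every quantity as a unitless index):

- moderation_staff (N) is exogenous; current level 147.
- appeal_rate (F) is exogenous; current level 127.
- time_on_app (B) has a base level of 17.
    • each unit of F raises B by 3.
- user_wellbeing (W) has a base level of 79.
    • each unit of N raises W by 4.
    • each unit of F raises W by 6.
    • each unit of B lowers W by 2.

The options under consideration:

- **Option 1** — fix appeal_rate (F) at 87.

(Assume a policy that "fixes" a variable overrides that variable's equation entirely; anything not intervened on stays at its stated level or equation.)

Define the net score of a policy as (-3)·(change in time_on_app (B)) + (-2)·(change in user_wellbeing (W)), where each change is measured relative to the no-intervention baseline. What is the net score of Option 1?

360

Baseline:
  N = 147
  F = 127
  B = 17 + 3·127 = 398
  W = 79 + 4·147 + 6·127 − 2·398 = 633
Option 1 (F := 87):
  N = 147
  F = 87
  B = 17 + 3·87 = 278
  W = 79 + 4·147 + 6·87 − 2·278 = 633
ΔB = 278 − 398 = -120; ΔW = 633 − 633 = 0
Score = (-3)·(-120) + (-2)·0 = 360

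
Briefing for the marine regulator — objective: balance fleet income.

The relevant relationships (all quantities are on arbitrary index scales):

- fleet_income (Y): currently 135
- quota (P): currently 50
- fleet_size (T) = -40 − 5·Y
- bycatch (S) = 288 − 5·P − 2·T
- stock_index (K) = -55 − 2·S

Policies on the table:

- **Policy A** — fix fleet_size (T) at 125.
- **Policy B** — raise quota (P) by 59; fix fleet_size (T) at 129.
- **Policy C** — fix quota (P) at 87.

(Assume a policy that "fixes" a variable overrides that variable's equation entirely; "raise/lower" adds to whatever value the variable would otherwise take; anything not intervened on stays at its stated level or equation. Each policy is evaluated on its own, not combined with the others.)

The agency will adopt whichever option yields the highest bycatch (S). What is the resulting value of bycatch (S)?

Policy A (T := 125):
  Y = 135
  P = 50
  T = 125
  S = 288 − 5·50 − 2·125 = -212
Policy B (P + 59, T := 129):
  Y = 135
  P = 50 + 59 = 109
  T = 129
  S = 288 − 5·109 − 2·129 = -515
Policy C (P := 87):
  Y = 135
  P = 87
  T = -40 − 5·135 = -715
  S = 288 − 5·87 − 2·(-715) = 1283
Comparing — Policy A: S=-212, Policy B: S=-515, Policy C: S=1283. Highest is 1283 (Policy C).

1283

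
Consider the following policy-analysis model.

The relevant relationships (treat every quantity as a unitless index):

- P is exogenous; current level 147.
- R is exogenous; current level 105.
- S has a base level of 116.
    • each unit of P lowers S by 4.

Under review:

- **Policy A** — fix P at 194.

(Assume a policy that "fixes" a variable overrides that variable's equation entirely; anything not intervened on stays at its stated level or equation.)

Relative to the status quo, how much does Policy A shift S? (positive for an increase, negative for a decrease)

-188

Baseline:
  P = 147
  S = 116 − 4·147 = -472
Policy A (P := 194):
  P = 194
  S = 116 − 4·194 = -660
Change in S: -660 − (-472) = -188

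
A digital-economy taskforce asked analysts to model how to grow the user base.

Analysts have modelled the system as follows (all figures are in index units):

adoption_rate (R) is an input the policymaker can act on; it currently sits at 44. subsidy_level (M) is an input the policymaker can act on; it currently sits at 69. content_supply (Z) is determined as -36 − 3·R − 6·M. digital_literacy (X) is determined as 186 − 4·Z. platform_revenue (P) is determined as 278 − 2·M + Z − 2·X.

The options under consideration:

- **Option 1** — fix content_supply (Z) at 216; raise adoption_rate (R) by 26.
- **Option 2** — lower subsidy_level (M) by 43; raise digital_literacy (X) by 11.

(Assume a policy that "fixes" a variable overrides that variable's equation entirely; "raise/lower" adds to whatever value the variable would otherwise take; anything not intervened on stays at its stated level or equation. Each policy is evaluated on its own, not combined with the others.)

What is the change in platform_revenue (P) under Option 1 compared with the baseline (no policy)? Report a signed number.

Baseline:
  R = 44
  M = 69
  Z = -36 − 3·44 − 6·69 = -582
  X = 186 − 4·(-582) = 2514
  P = 278 − 2·69 + (-582) − 2·2514 = -5470
Option 1 (Z := 216, R + 26):
  R = 44 + 26 = 70
  M = 69
  Z = 216
  X = 186 − 4·216 = -678
  P = 278 − 2·69 + 216 − 2·(-678) = 1712
Change in P: 1712 − (-5470) = 7182

7182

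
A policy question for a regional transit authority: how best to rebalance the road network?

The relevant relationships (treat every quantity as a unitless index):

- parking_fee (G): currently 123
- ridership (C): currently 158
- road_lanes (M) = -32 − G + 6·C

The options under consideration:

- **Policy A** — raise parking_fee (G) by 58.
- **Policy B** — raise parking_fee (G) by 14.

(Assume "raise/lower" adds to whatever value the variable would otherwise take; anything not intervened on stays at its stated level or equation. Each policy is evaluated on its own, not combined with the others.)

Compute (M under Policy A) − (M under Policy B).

Policy A (G + 58):
  G = 123 + 58 = 181
  C = 158
  M = -32 − 181 + 6·158 = 735
Policy B (G + 14):
  G = 123 + 14 = 137
  C = 158
  M = -32 − 137 + 6·158 = 779
M: 735 − 779 = -44

-44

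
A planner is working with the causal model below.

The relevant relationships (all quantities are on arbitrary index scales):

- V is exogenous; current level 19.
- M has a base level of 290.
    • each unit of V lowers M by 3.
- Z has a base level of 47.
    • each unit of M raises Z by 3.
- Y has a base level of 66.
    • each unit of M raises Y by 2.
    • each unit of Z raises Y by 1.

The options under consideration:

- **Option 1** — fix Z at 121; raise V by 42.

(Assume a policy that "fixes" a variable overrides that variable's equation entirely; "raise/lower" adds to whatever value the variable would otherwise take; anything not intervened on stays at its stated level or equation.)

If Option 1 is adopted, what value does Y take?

Option 1 (Z := 121, V + 42):
  V = 19 + 42 = 61
  M = 290 − 3·61 = 107
  Z = 121
  Y = 66 + 2·107 + 121 = 401

401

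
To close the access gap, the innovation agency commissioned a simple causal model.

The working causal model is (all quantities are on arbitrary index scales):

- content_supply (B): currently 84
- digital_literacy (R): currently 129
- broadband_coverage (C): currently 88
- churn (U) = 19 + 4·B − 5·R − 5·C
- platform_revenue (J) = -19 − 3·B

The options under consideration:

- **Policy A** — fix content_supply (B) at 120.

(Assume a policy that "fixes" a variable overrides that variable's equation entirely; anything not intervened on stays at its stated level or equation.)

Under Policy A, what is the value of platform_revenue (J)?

-379

Policy A (B := 120):
  B = 120
  J = -19 − 3·120 = -379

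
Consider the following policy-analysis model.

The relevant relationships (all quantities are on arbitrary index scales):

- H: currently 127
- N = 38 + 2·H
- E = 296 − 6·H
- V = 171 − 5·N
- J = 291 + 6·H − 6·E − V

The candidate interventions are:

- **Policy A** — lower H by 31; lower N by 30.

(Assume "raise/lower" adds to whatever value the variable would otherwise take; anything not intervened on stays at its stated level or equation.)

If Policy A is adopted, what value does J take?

Policy A (H − 31, N − 30):
  H = 127 − 31 = 96
  N = 38 + 2·96 (−30 from intervention) = 200
  E = 296 − 6·96 = -280
  V = 171 − 5·200 = -829
  J = 291 + 6·96 − 6·(-280) − (-829) = 3376

3376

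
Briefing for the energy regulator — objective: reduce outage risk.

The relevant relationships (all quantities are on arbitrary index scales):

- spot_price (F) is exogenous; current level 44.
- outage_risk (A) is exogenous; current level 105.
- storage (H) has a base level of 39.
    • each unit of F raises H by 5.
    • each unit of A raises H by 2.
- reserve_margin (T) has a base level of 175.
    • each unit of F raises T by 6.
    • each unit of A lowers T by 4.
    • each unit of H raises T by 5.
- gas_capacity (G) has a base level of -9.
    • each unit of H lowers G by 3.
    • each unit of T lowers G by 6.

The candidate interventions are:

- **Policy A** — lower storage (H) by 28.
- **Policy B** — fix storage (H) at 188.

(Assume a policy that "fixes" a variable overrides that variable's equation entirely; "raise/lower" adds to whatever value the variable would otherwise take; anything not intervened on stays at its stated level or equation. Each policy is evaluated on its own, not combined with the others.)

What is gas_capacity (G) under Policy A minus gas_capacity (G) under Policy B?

-8349

Policy A (H − 28):
  F = 44
  A = 105
  H = 39 + 5·44 + 2·105 (−28 from intervention) = 441
  T = 175 + 6·44 − 4·105 + 5·441 = 2224
  G = -9 − 3·441 − 6·2224 = -14676
Policy B (H := 188):
  F = 44
  A = 105
  H = 188
  T = 175 + 6·44 − 4·105 + 5·188 = 959
  G = -9 − 3·188 − 6·959 = -6327
G: -14676 − (-6327) = -8349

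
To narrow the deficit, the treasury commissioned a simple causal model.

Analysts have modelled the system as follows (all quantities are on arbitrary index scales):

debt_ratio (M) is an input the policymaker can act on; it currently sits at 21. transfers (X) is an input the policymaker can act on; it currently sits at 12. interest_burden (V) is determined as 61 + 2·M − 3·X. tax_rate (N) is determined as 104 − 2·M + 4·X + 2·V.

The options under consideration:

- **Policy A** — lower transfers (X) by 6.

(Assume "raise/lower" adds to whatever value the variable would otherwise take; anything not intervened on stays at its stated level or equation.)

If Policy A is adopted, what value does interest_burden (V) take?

85

Policy A (X − 6):
  M = 21
  X = 12 − 6 = 6
  V = 61 + 2·21 − 3·6 = 85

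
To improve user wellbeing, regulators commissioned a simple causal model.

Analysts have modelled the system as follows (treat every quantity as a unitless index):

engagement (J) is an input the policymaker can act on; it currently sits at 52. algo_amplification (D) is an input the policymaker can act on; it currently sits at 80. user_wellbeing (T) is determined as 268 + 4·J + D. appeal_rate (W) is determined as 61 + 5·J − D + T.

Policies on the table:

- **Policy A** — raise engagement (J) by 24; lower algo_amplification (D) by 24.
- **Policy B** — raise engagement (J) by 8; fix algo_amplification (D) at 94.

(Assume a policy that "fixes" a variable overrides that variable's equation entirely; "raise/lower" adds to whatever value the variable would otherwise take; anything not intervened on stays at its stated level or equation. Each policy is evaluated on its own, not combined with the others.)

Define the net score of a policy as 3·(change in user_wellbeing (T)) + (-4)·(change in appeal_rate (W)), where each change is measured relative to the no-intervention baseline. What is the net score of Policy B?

Baseline:
  J = 52
  D = 80
  T = 268 + 4·52 + 80 = 556
  W = 61 + 5·52 − 80 + 556 = 797
Policy B (J + 8, D := 94):
  J = 52 + 8 = 60
  D = 94
  T = 268 + 4·60 + 94 = 602
  W = 61 + 5·60 − 94 + 602 = 869
ΔT = 602 − 556 = 46; ΔW = 869 − 797 = 72
Score = 3·46 + (-4)·72 = -150

-150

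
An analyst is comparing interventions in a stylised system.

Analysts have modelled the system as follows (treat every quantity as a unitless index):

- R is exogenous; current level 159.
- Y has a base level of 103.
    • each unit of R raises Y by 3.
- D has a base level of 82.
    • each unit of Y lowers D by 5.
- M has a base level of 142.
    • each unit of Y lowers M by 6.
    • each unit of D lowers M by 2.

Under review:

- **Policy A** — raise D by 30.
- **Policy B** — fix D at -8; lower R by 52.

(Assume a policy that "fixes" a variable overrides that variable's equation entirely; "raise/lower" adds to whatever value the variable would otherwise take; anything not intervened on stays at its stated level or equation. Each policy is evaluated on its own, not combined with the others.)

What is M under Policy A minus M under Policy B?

4624

Policy A (D + 30):
  R = 159
  Y = 103 + 3·159 = 580
  D = 82 − 5·580 (+30 from intervention) = -2788
  M = 142 − 6·580 − 2·(-2788) = 2238
Policy B (D := -8, R − 52):
  R = 159 − 52 = 107
  Y = 103 + 3·107 = 424
  D = -8
  M = 142 − 6·424 − 2·(-8) = -2386
M: 2238 − (-2386) = 4624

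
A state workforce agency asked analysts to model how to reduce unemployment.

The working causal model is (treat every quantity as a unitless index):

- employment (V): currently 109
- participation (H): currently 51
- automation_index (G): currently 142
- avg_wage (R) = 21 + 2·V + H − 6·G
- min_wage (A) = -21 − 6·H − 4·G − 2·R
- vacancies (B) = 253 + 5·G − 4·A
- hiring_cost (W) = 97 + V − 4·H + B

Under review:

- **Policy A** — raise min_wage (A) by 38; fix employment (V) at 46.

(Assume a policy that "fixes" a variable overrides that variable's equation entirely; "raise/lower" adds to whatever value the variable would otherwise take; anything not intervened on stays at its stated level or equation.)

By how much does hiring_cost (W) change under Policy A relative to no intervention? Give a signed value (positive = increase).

-1223

Baseline:
  V = 109
  H = 51
  G = 142
  R = 21 + 2·109 + 51 − 6·142 = -562
  A = -21 − 6·51 − 4·142 − 2·(-562) = 229
  B = 253 + 5·142 − 4·229 = 47
  W = 97 + 109 − 4·51 + 47 = 49
Policy A (A + 38, V := 46):
  V = 46
  H = 51
  G = 142
  R = 21 + 2·46 + 51 − 6·142 = -688
  A = -21 − 6·51 − 4·142 − 2·(-688) (+38 from intervention) = 519
  B = 253 + 5·142 − 4·519 = -1113
  W = 97 + 46 − 4·51 + (-1113) = -1174
Change in W: -1174 − 49 = -1223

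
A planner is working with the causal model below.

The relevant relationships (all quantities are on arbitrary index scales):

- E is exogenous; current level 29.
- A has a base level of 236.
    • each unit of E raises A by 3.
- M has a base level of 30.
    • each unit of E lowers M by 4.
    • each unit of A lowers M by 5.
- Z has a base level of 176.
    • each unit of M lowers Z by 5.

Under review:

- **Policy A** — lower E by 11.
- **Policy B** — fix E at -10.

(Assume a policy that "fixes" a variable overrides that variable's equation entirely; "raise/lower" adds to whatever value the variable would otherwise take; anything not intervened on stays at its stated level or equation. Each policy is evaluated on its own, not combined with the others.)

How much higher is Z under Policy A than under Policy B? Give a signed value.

2660

Policy A (E − 11):
  E = 29 − 11 = 18
  A = 236 + 3·18 = 290
  M = 30 − 4·18 − 5·290 = -1492
  Z = 176 − 5·(-1492) = 7636
Policy B (E := -10):
  E = -10
  A = 236 + 3·(-10) = 206
  M = 30 − 4·(-10) − 5·206 = -960
  Z = 176 − 5·(-960) = 4976
Z: 7636 − 4976 = 2660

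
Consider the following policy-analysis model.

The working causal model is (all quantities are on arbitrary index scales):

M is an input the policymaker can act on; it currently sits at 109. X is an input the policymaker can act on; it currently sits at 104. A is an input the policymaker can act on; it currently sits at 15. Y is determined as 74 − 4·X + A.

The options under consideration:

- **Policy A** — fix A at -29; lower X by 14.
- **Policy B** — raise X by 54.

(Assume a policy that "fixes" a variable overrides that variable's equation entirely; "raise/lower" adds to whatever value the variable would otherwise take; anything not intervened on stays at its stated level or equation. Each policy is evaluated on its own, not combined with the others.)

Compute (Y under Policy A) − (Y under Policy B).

Policy A (A := -29, X − 14):
  X = 104 − 14 = 90
  A = -29
  Y = 74 − 4·90 + (-29) = -315
Policy B (X + 54):
  X = 104 + 54 = 158
  A = 15
  Y = 74 − 4·158 + 15 = -543
Y: -315 − (-543) = 228

228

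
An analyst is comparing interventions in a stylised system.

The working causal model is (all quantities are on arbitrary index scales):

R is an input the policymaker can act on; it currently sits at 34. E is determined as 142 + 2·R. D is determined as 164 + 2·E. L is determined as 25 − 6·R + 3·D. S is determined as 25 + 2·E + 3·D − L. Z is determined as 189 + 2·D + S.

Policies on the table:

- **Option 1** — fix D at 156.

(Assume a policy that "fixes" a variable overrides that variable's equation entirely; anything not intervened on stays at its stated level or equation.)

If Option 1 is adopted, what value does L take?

289

Option 1 (D := 156):
  R = 34
  E = 142 + 2·34 = 210
  D = 156
  L = 25 − 6·34 + 3·156 = 289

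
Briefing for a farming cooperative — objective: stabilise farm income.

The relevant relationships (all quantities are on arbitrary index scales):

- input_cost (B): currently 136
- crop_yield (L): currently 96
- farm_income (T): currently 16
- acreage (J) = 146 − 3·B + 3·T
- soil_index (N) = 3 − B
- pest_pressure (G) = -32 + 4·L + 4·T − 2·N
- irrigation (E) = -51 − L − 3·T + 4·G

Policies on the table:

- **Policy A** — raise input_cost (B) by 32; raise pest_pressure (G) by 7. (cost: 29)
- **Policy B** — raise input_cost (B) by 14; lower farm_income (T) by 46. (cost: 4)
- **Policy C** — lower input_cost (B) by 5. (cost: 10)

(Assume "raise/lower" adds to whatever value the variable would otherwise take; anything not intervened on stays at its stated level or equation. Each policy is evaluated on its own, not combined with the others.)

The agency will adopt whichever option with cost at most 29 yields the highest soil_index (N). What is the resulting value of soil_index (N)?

-128

Policy A (B + 32, G + 7):
  B = 136 + 32 = 168
  N = 3 − 168 = -165
Policy B (B + 14, T − 46):
  B = 136 + 14 = 150
  N = 3 − 150 = -147
Policy C (B − 5):
  B = 136 − 5 = 131
  N = 3 − 131 = -128
Comparing — Policy A: N=-165, Policy B: N=-147, Policy C: N=-128. Highest is -128 (Policy C).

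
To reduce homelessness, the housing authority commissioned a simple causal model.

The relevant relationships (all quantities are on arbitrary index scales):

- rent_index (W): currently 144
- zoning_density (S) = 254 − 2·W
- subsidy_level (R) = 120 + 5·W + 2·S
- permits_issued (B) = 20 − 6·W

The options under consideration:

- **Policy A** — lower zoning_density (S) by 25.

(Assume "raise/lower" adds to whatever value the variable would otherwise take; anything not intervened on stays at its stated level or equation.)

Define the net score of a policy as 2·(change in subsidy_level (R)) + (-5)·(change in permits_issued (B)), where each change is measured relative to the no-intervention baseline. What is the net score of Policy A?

-100

Baseline:
  W = 144
  S = 254 − 2·144 = -34
  R = 120 + 5·144 + 2·(-34) = 772
  B = 20 − 6·144 = -844
Policy A (S − 25):
  W = 144
  S = 254 − 2·144 (−25 from intervention) = -59
  R = 120 + 5·144 + 2·(-59) = 722
  B = 20 − 6·144 = -844
ΔR = 722 − 772 = -50; ΔB = -844 − (-844) = 0
Score = 2·(-50) + (-5)·0 = -100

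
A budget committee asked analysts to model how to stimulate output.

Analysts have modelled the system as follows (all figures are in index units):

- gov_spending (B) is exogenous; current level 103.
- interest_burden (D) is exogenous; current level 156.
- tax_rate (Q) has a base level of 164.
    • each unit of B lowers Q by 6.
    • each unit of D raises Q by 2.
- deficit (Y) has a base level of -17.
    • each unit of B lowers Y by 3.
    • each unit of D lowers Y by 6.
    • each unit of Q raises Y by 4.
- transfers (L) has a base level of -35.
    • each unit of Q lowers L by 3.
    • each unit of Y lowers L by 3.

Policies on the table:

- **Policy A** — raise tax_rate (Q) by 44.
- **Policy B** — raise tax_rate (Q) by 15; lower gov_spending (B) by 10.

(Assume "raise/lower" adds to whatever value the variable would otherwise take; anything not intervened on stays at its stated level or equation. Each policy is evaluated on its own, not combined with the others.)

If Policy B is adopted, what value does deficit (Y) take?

-1500

Policy B (Q + 15, B − 10):
  B = 103 − 10 = 93
  D = 156
  Q = 164 − 6·93 + 2·156 (+15 from intervention) = -67
  Y = -17 − 3·93 − 6·156 + 4·(-67) = -1500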